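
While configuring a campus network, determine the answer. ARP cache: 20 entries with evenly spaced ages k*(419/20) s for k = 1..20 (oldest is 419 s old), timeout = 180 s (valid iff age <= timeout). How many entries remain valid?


Ages are k * 419/20 s for k = 1..20 (spacing = 20.9500 s).
Entry k is valid iff k * 419/20 <= 180 iff k <= 20 * 180 / 419 = 8.5919
n_valid = floor(8.5919) = 8
(n_stale = 20 - 8 = 12)

8


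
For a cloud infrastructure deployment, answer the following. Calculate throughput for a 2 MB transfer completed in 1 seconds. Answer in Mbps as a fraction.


Given: file = 2 MB, time = 1 s
File in Mb = 2 * 8 = 16 Mb
Throughput = 16 / 1 Mbps
Throughput = 16 Mbps

16


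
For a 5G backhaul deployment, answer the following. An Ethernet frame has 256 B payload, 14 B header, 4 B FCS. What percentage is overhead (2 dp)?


Given: payload = 256 B, header = 14 B, trailer = 4 B
Overhead bytes = header + trailer = 14 + 4 = 18
Total frame = payload + overhead = 256 + 18 = 274
Overhead % = 18 / 274 * 100 = 6.5693% -> 6.57% (2 dp)

6.57


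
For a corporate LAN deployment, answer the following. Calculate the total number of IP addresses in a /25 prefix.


Given: CIDR prefix /25
Host bits = 32 - 25 = 7
Total addresses = 2^7 = 128

128


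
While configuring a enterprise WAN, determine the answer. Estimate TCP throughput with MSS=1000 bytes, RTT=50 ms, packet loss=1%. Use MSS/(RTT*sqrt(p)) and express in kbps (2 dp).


Given: MSS = 1000 bytes, RTT = 50 ms, loss = 1%
RTT in seconds = 50 / 1000 = 0.05
Loss rate = 1% = 0.01
sqrt(loss) = sqrt(0.01) = 0.1
Throughput (bytes/s) = 1000 / (0.05 * 0.1) = 200000.0000
Throughput (kbps) = 200000.0000 * 8 / 1000 = 1600.000000 -> 1600.00 kbps (2 dp)

1600.00


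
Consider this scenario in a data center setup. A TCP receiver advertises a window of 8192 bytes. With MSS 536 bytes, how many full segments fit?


Given: RWND = 8192 bytes, MSS = 536 bytes
Full segments = floor(RWND / MSS)
Full segments = floor(8192 / 536)
Full segments = floor(15.2836) = 15

15


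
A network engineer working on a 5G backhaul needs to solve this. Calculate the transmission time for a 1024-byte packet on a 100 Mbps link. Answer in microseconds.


Given: packet = 1024 bytes, bandwidth = 100 Mbps
Packet in bits = 1024 * 8 = 8192 bits
Bandwidth = 100 * 10^6 = 100000000 bps
Time = 8192 / 100000000 seconds
Time in us = 8192 * 10^6 / 100000000 = 81.92

81.92


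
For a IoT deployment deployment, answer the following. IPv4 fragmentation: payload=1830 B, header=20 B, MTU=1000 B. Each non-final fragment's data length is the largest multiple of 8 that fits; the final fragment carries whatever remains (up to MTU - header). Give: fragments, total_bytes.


Max data per non-final fragment = floor((MTU - header)/8)*8 = floor((1000 - 20)/8)*8 = floor(980/8)*8 = 976 B
Final fragment needs no 8-byte alignment: it can carry up to MTU - header = 980 B
Non-final fragments needed = ceil((payload - 980) / 976) = ceil(850/976) = ceil(0.8709) = 1
Number of fragments = 1 + 1 = 2
Fragment sizes (data): 1 * 976 B + 854 B (last, 854 <= 980 OK)
Total bytes sent = payload + n_frags * header = 1830 + 2*20 = 1830 + 40 = 1870 B

2, 1870


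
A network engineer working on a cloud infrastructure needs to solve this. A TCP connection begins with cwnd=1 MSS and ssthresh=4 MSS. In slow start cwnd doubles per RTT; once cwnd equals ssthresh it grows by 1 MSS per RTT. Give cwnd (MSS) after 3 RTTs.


RTT 0: cwnd = 1 MSS (initial)
RTT 1: cwnd = 2 MSS (slow start, doubled)
RTT 2: cwnd = 4 MSS (slow start, doubled)
RTT 3: cwnd = 5 MSS (congestion avoidance, +1)

5


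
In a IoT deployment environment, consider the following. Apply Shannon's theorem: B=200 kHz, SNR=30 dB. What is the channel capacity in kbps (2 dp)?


Given: B = 200 kHz, SNR = 30 dB
SNR linear = 10^(30/10) = 1000
1 + SNR = 1001
log2(1001) = 9.9672262588
C = 200 * 1000 * 9.9672262588 = 1993445.2518 bps
C = 1993.445252 kbps -> 1993.45 kbps (2 dp)

1993.45


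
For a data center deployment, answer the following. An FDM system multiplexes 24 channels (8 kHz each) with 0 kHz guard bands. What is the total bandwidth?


Given: 24 channels, 8 kHz each, guard = 0 kHz
Channel bandwidth = 24 * 8 = 192 kHz
Guard bands = 23 gaps * 0 kHz = 0 kHz
Total = 192 + 0 = 192 kHz

192


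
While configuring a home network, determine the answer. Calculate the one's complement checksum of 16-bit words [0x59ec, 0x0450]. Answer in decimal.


Given words: [0x59ec, 0x0450]
Step 1: Sum all words
Raw sum = 23020 + 1104 = 24124
One's complement = ~24124 & 0xFFFF = 41411

41411


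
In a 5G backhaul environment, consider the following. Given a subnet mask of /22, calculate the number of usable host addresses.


Given: subnet mask /22
Host bits = 32 - 22 = 10
Total addresses = 2^10 = 1024
Usable hosts = 1024 - 2 (network + broadcast) = 1022

1022


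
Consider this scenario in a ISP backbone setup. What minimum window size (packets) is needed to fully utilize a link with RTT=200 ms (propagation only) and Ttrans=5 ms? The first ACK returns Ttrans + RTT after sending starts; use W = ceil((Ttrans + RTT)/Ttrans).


Given: Ttrans = 5 ms, RTT = 200 ms (= 2 * Tprop, Tprop = 100 ms)
Time until first ACK returns = Ttrans + RTT = 5 + 200 = 205 ms
Need W * Ttrans >= Ttrans + RTT  ->  W >= (Ttrans + RTT) / Ttrans
(Ttrans + RTT) / Ttrans = 205 / 5 = 41
W_min = ceil(41) = 41

41


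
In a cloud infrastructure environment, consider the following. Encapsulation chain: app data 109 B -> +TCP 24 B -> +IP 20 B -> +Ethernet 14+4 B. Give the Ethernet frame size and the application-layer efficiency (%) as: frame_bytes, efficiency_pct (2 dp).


TCP segment = 109 + 24 = 133 B
IP packet = 133 + 20 = 153 B
Ethernet frame = 153 + 14 + 4 = 171 B
Efficiency = app / frame = 109 / 171 = 0.637427 = 63.7427% -> 63.74% (2 dp)

171, 63.74


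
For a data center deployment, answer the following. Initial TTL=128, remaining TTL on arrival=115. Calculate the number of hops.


Given: initial TTL = 128, received TTL = 115
Hops = initial TTL - received TTL
Hops = 128 - 115 = 13

13


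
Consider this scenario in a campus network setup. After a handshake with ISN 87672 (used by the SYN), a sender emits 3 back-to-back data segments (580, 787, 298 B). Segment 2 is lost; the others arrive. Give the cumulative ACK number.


SYN uses sequence number 87672; first data byte = ISN + 1 = 87673.
Segment 1: SEQ = 87673, len = 580 B, covers [87673, 88252]
Segment 2: SEQ = 88253, len = 787 B, covers [88253, 89039] [LOST]
Segment 3: SEQ = 89040, len = 298 B, covers [89040, 89337]
In-order data received: bytes [87673, 88252] (segments 1..1).
Segment 2 missing -> gap begins at byte 88253; later segments buffered out of order.
Cumulative ACK = next expected in-order byte = 87673 + 580 = 88253

88253


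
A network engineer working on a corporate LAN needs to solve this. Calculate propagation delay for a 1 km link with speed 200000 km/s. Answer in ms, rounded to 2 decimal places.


Given: distance = 1 km, speed = 200000 km/s
Delay = distance / speed = 1 / 200000 seconds
Delay in ms = 1 * 1000 / 200000
Delay = 0.0050 ms
Rounded to 2 dp = 0.01 ms

0.01


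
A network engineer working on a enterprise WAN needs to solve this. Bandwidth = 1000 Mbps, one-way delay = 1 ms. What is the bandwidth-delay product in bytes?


Given: bandwidth = 1000 Mbps, delay = 1 ms
BDP in bits = 1000 * 10^6 * 1 / 1000
BDP in bits = 1000000
BDP in bytes = 1000000 / 8 = 125000

125000


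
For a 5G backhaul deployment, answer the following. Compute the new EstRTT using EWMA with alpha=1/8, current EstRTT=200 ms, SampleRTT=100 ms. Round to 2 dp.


Given: EstRTT = 200 ms, SampleRTT = 100 ms, alpha = 1/8
New EstRTT = (1 - alpha) * EstRTT + alpha * SampleRTT
(7/8) * 200 = 175
(1/8) * 100 = 12.5
New EstRTT = 175 + 12.5 = 187.5 ms -> 187.50 ms (2 dp)

187.50


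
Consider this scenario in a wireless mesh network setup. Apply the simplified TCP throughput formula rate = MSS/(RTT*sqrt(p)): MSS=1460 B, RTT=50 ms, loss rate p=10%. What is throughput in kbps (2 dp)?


Given: MSS = 1460 bytes, RTT = 50 ms, loss = 10%
RTT in seconds = 50 / 1000 = 0.05
Loss rate = 10% = 0.1
sqrt(loss) = sqrt(0.1) = 0.316227766017
Throughput (bytes/s) = 1460 / (0.05 * 0.316227766017) = 92338.5077
Throughput (kbps) = 92338.5077 * 8 / 1000 = 738.708061 -> 738.71 kbps (2 dp)

738.71


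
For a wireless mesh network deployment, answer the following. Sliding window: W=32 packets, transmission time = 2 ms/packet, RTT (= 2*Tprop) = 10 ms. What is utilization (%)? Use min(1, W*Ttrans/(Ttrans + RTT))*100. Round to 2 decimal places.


Given: W = 32, Ttrans = 2 ms, RTT = 10 ms (= 2 * Tprop, Tprop = 5 ms)
Cycle time = Ttrans + RTT = 2 + 10 = 12 ms (first packet sent until its ACK returns)
W * Ttrans = 32 * 2 = 64 ms of sending per cycle
W * Ttrans / (Ttrans + RTT) = 64 / 12 = 5.333333
U = min(1, 5.333333) = 1.000000
U% = 100.00%

100.00


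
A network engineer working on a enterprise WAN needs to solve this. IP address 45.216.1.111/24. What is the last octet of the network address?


Given: IP = 45.216.1.111, prefix = /24
Subnet mask = 255.255.255.0
Last octet of IP: 111
Last octet of mask: 0
Network last octet = 111 AND 0 = 0

0


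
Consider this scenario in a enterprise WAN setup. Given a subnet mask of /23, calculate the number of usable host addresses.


Given: subnet mask /23
Host bits = 32 - 23 = 9
Total addresses = 2^9 = 512
Usable hosts = 512 - 2 (network + broadcast) = 510

510


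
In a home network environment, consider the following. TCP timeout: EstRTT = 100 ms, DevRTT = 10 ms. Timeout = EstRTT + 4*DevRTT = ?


Given: EstRTT = 100 ms, DevRTT = 10 ms
Timeout = EstRTT + 4 * DevRTT
4 * DevRTT = 4 * 10 = 40
Timeout = 100 + 40 = 140 ms

140


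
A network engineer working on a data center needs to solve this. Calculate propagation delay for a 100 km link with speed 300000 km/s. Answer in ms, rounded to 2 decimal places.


Given: distance = 100 km, speed = 300000 km/s
Delay = distance / speed = 100 / 300000 seconds
Delay in ms = 100 * 1000 / 300000
Delay = 0.3333 ms
Rounded to 2 dp = 0.33 ms

0.33


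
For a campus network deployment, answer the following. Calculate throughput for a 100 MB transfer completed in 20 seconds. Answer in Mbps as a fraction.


Given: file = 100 MB, time = 20 s
File in Mb = 100 * 8 = 800 Mb
Throughput = 800 / 20 Mbps
Throughput = 40 Mbps

40


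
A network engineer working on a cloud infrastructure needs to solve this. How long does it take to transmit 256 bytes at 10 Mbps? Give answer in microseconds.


Given: packet = 256 bytes, bandwidth = 10 Mbps
Packet in bits = 256 * 8 = 2048 bits
Bandwidth = 10 * 10^6 = 10000000 bps
Time = 2048 / 10000000 seconds
Time in us = 2048 * 10^6 / 10000000 = 204.8

204.8


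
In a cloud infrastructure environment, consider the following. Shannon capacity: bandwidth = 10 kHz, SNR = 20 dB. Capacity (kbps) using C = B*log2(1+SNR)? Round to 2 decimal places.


Given: B = 10 kHz, SNR = 20 dB
SNR linear = 10^(20/10) = 100
1 + SNR = 101
log2(101) = 6.6582114828
C = 10 * 1000 * 6.6582114828 = 66582.1148 bps
C = 66.582115 kbps -> 66.58 kbps (2 dp)

66.58


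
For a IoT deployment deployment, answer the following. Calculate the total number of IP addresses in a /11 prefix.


Given: CIDR prefix /11
Host bits = 32 - 11 = 21
Total addresses = 2^21 = 2097152

2097152


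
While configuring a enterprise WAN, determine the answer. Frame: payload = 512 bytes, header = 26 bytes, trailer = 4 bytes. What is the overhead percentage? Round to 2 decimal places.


Given: payload = 512 B, header = 26 B, trailer = 4 B
Overhead bytes = header + trailer = 26 + 4 = 30
Total frame = payload + overhead = 512 + 30 = 542
Overhead % = 30 / 542 * 100 = 5.5351% -> 5.54% (2 dp)

5.54


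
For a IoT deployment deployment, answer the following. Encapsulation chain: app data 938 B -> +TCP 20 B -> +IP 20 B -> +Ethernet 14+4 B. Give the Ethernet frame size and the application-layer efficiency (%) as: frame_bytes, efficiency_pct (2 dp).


TCP segment = 938 + 20 = 958 B
IP packet = 958 + 20 = 978 B
Ethernet frame = 978 + 14 + 4 = 996 B
Efficiency = app / frame = 938 / 996 = 0.941767 = 94.1767% -> 94.18% (2 dp)

996, 94.18


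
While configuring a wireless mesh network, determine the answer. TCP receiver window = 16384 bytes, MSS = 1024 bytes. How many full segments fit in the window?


Given: RWND = 16384 bytes, MSS = 1024 bytes
Full segments = floor(RWND / MSS)
Full segments = floor(16384 / 1024)
Full segments = floor(16.0) = 16

16


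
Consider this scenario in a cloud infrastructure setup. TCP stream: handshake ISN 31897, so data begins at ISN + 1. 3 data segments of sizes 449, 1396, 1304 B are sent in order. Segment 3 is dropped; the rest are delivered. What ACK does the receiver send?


SYN uses sequence number 31897; first data byte = ISN + 1 = 31898.
Segment 1: SEQ = 31898, len = 449 B, covers [31898, 32346]
Segment 2: SEQ = 32347, len = 1396 B, covers [32347, 33742]
Segment 3: SEQ = 33743, len = 1304 B, covers [33743, 35046] [LOST]
In-order data received: bytes [31898, 33742] (segments 1..2).
Segment 3 missing -> gap begins at byte 33743.
Cumulative ACK = next expected in-order byte = 31898 + 449 + 1396 = 33743

33743


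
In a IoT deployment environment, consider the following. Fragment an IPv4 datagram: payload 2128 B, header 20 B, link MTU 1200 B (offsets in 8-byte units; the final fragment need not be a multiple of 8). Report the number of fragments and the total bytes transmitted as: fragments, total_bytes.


Max data per non-final fragment = floor((MTU - header)/8)*8 = floor((1200 - 20)/8)*8 = floor(1180/8)*8 = 1176 B
Final fragment needs no 8-byte alignment: it can carry up to MTU - header = 1180 B
Non-final fragments needed = ceil((payload - 1180) / 1176) = ceil(948/1176) = ceil(0.8061) = 1
Number of fragments = 1 + 1 = 2
Fragment sizes (data): 1 * 1176 B + 952 B (last, 952 <= 1180 OK)
Total bytes sent = payload + n_frags * header = 2128 + 2*20 = 2128 + 40 = 2168 B

2, 2168


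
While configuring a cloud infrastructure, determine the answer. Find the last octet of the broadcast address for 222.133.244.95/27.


Given: IP = 222.133.244.95, prefix = /27
Host bits = 32 - 27 = 5
Network last octet = 95 AND mask = 64
Host part size = 2^5 - 1 = 31
Broadcast last octet = 64 OR 31 = 95

95


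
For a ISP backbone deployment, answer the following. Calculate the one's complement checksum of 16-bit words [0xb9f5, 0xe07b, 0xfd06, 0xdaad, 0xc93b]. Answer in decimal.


Given words: [0xb9f5, 0xe07b, 0xfd06, 0xdaad, 0xc93b]
Step 1: Sum all words
Raw sum = 47605 + 57467 + 64774 + 55981 + 51515 = 277342
Step 2: Fold carry: (15198 + 4) = 15202
One's complement = ~15202 & 0xFFFF = 50333

50333


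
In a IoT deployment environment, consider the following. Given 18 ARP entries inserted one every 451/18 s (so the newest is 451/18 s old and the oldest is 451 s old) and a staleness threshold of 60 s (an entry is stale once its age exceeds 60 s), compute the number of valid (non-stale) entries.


Ages are k * 451/18 s for k = 1..18 (spacing = 25.0556 s).
Entry k is valid iff k * 451/18 <= 60 iff k <= 18 * 60 / 451 = 2.3947
n_valid = floor(2.3947) = 2
(n_stale = 18 - 2 = 16)

2


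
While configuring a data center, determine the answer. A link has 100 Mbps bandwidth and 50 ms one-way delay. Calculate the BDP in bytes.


Given: bandwidth = 100 Mbps, delay = 50 ms
BDP in bits = 100 * 10^6 * 50 / 1000
BDP in bits = 5000000
BDP in bytes = 5000000 / 8 = 625000

625000


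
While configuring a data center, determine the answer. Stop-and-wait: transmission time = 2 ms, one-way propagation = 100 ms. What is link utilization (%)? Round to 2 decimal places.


Given: Ttrans = 2 ms, Tprop = 100 ms
RTT = 2 * Tprop = 2 * 100 = 200 ms
U = Ttrans / (Ttrans + RTT)
U = 2 / (2 + 200)
U = 2 / 202 = 0.009901
U% = 0.99%

0.99


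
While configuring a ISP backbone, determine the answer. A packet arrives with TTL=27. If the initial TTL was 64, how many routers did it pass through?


Given: initial TTL = 64, received TTL = 27
Hops = initial TTL - received TTL
Hops = 64 - 27 = 37

37


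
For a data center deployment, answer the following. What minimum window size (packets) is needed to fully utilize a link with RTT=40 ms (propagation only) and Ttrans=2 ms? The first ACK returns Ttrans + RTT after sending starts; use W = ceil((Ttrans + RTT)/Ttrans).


Given: Ttrans = 2 ms, RTT = 40 ms (= 2 * Tprop, Tprop = 20 ms)
Time until first ACK returns = Ttrans + RTT = 2 + 40 = 42 ms
Need W * Ttrans >= Ttrans + RTT  ->  W >= (Ttrans + RTT) / Ttrans
(Ttrans + RTT) / Ttrans = 42 / 2 = 21
W_min = ceil(21) = 21

21


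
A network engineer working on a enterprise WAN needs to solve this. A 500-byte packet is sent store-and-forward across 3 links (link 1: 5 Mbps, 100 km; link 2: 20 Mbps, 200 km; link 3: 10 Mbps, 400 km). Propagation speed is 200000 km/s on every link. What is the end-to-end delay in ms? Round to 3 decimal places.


Packet = 500 bytes = 4000 bits. Store-and-forward: sum (t_trans + t_prop) per link.
Link 1: t_trans = 4000/(5*10^6) s = 0.8000 ms; t_prop = 100/200000 s = 0.5000 ms; subtotal = 1.3000 ms
Link 2: t_trans = 4000/(20*10^6) s = 0.2000 ms; t_prop = 200/200000 s = 1.0000 ms; subtotal = 1.2000 ms
Link 3: t_trans = 4000/(10*10^6) s = 0.4000 ms; t_prop = 400/200000 s = 2.0000 ms; subtotal = 2.4000 ms
End-to-end = 1.3000 + 1.2000 + 2.4000 = 4.9000 ms -> 4.900 ms (3 dp)

4.900


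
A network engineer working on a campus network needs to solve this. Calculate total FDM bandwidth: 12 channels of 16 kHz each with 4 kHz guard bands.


Given: 12 channels, 16 kHz each, guard = 4 kHz
Channel bandwidth = 12 * 16 = 192 kHz
Guard bands = 11 gaps * 4 kHz = 44 kHz
Total = 192 + 44 = 236 kHz

236


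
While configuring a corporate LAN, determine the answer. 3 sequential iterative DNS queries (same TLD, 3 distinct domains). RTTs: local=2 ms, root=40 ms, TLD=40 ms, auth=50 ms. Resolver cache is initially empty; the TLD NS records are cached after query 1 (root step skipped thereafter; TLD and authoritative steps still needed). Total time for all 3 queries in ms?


Lookup 1 (cold cache): local + root + TLD + auth = 2 + 40 + 40 + 50 = 132 ms
Lookups 2..3 (TLD NS cached -> skip root; new domain -> still ask TLD and auth): local + TLD + auth = 2 + 40 + 50 = 92 ms each
Remaining 2 lookups: 2 * 92 = 184 ms
Total = 132 + 184 = 316 ms

316


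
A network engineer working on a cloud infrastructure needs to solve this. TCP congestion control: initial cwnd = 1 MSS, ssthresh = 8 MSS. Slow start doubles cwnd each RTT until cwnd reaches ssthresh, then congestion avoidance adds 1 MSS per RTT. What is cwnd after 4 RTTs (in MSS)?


RTT 0: cwnd = 1 MSS (initial)
RTT 1: cwnd = 2 MSS (slow start, doubled)
RTT 2: cwnd = 4 MSS (slow start, doubled)
RTT 3: cwnd = 8 MSS (slow start, doubled)
RTT 4: cwnd = 9 MSS (congestion avoidance, +1)

9


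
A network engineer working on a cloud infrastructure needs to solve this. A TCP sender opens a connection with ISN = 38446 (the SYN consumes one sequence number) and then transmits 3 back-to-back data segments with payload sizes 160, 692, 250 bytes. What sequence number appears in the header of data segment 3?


The SYN occupies sequence number ISN = 38446, so the first data byte is ISN + 1 = 38447.
SEQ of data segment i = (ISN + 1) + sum of payload sizes of segments 1..i-1.
Segment 1: SEQ = 38447, payload = 160 bytes
Segment 2: SEQ = 38607, payload = 692 bytes
Segment 3: SEQ = 39299, payload = 250 bytes
SEQ of segment 3 = 38447 + 160 + 692 = 39299

39299


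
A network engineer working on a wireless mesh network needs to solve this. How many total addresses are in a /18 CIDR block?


Given: CIDR prefix /18
Host bits = 32 - 18 = 14
Total addresses = 2^14 = 16384

16384


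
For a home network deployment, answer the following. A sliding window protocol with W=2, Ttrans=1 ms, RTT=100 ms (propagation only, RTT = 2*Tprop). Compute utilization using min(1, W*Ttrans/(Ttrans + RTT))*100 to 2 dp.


Given: W = 2, Ttrans = 1 ms, RTT = 100 ms (= 2 * Tprop, Tprop = 50 ms)
Cycle time = Ttrans + RTT = 1 + 100 = 101 ms (first packet sent until its ACK returns)
W * Ttrans = 2 * 1 = 2 ms of sending per cycle
W * Ttrans / (Ttrans + RTT) = 2 / 101 = 0.019802
U = min(1, 0.019802) = 0.019802
U% = 1.98%

1.98


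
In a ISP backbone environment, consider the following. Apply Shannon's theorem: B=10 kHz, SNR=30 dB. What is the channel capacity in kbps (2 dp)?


Given: B = 10 kHz, SNR = 30 dB
SNR linear = 10^(30/10) = 1000
1 + SNR = 1001
log2(1001) = 9.9672262588
C = 10 * 1000 * 9.9672262588 = 99672.2626 bps
C = 99.672263 kbps -> 99.67 kbps (2 dp)

99.67


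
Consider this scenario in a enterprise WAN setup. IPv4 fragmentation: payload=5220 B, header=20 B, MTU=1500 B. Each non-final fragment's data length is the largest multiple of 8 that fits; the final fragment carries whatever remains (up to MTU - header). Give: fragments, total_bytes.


Max data per non-final fragment = floor((MTU - header)/8)*8 = floor((1500 - 20)/8)*8 = floor(1480/8)*8 = 1480 B
Final fragment needs no 8-byte alignment: it can carry up to MTU - header = 1480 B
Non-final fragments needed = ceil((payload - 1480) / 1480) = ceil(3740/1480) = ceil(2.5270) = 3
Number of fragments = 3 + 1 = 4
Fragment sizes (data): 3 * 1480 B + 780 B (last, 780 <= 1480 OK)
Total bytes sent = payload + n_frags * header = 5220 + 4*20 = 5220 + 80 = 5300 B

4, 5300


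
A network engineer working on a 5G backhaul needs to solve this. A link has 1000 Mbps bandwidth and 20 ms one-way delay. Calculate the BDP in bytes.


Given: bandwidth = 1000 Mbps, delay = 20 ms
BDP in bits = 1000 * 10^6 * 20 / 1000
BDP in bits = 20000000
BDP in bytes = 20000000 / 8 = 2500000

2500000


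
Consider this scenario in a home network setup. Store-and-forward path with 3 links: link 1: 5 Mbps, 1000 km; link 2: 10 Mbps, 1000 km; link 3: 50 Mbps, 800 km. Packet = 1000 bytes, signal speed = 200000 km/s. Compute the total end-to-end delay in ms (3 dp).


Packet = 1000 bytes = 8000 bits. Store-and-forward: sum (t_trans + t_prop) per link.
Link 1: t_trans = 8000/(5*10^6) s = 1.6000 ms; t_prop = 1000/200000 s = 5.0000 ms; subtotal = 6.6000 ms
Link 2: t_trans = 8000/(10*10^6) s = 0.8000 ms; t_prop = 1000/200000 s = 5.0000 ms; subtotal = 5.8000 ms
Link 3: t_trans = 8000/(50*10^6) s = 0.1600 ms; t_prop = 800/200000 s = 4.0000 ms; subtotal = 4.1600 ms
End-to-end = 6.6000 + 5.8000 + 4.1600 = 16.5600 ms -> 16.560 ms (3 dp)

16.560


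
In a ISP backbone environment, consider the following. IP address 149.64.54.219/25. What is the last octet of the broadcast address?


Given: IP = 149.64.54.219, prefix = /25
Host bits = 32 - 25 = 7
Network last octet = 219 AND mask = 128
Host part size = 2^7 - 1 = 127
Broadcast last octet = 128 OR 127 = 255

255


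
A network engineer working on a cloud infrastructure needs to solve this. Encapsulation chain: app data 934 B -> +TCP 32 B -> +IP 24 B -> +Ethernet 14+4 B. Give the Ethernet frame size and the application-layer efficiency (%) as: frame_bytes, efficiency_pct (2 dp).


TCP segment = 934 + 32 = 966 B
IP packet = 966 + 24 = 990 B
Ethernet frame = 990 + 14 + 4 = 1008 B
Efficiency = app / frame = 934 / 1008 = 0.926587 = 92.6587% -> 92.66% (2 dp)

1008, 92.66


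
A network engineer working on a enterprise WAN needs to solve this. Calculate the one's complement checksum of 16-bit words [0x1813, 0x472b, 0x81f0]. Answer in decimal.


Given words: [0x1813, 0x472b, 0x81f0]
Step 1: Sum all words
Raw sum = 6163 + 18219 + 33264 = 57646
One's complement = ~57646 & 0xFFFF = 7889

7889


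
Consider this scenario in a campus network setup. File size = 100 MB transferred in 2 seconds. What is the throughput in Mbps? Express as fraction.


Given: file = 100 MB, time = 2 s
File in Mb = 100 * 8 = 800 Mb
Throughput = 800 / 2 Mbps
Throughput = 400 Mbps

400


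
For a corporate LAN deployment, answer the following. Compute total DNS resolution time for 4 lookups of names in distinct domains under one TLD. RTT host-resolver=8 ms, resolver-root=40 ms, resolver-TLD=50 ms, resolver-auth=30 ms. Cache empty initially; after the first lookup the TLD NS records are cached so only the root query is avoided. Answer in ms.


Lookup 1 (cold cache): local + root + TLD + auth = 8 + 40 + 50 + 30 = 128 ms
Lookups 2..4 (TLD NS cached -> skip root; new domain -> still ask TLD and auth): local + TLD + auth = 8 + 50 + 30 = 88 ms each
Remaining 3 lookups: 3 * 88 = 264 ms
Total = 128 + 264 = 392 ms

392


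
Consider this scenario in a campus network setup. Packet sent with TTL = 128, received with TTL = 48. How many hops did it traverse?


Given: initial TTL = 128, received TTL = 48
Hops = initial TTL - received TTL
Hops = 128 - 48 = 80

80


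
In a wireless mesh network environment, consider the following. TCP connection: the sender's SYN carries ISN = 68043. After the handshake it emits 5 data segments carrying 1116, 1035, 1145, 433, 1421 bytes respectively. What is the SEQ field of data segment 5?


The SYN occupies sequence number ISN = 68043, so the first data byte is ISN + 1 = 68044.
SEQ of data segment i = (ISN + 1) + sum of payload sizes of segments 1..i-1.
Segment 1: SEQ = 68044, payload = 1116 bytes
Segment 2: SEQ = 69160, payload = 1035 bytes
Segment 3: SEQ = 70195, payload = 1145 bytes
Segment 4: SEQ = 71340, payload = 433 bytes
Segment 5: SEQ = 71773, payload = 1421 bytes
SEQ of segment 5 = 68044 + 1116 + 1035 + 1145 + 433 = 71773

71773


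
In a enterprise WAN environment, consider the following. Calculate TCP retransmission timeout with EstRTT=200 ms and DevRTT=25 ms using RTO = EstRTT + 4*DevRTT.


Given: EstRTT = 200 ms, DevRTT = 25 ms
Timeout = EstRTT + 4 * DevRTT
4 * DevRTT = 4 * 25 = 100
Timeout = 200 + 100 = 300 ms

300


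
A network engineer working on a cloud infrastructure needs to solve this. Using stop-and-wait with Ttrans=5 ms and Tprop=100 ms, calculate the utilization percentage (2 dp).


Given: Ttrans = 5 ms, Tprop = 100 ms
RTT = 2 * Tprop = 2 * 100 = 200 ms
U = Ttrans / (Ttrans + RTT)
U = 5 / (5 + 200)
U = 5 / 205 = 0.02439
U% = 2.44%

2.44


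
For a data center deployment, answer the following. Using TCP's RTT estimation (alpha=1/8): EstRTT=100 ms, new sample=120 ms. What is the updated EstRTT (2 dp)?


Given: EstRTT = 100 ms, SampleRTT = 120 ms, alpha = 1/8
New EstRTT = (1 - alpha) * EstRTT + alpha * SampleRTT
(7/8) * 100 = 87.5
(1/8) * 120 = 15
New EstRTT = 87.5 + 15 = 102.5 ms -> 102.50 ms (2 dp)

102.50


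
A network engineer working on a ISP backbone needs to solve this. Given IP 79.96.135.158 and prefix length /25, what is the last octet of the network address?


Given: IP = 79.96.135.158, prefix = /25
Subnet mask = 255.255.255.128
Last octet of IP: 158
Last octet of mask: 128
Network last octet = 158 AND 128 = 128

128


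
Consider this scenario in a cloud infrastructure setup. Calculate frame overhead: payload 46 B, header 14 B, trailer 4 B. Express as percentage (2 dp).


Given: payload = 46 B, header = 14 B, trailer = 4 B
Overhead bytes = header + trailer = 14 + 4 = 18
Total frame = payload + overhead = 46 + 18 = 64
Overhead % = 18 / 64 * 100 = 28.1250% -> 28.13% (2 dp)

28.13


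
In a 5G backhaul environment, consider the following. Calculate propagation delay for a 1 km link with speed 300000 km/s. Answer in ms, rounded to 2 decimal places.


Given: distance = 1 km, speed = 300000 km/s
Delay = distance / speed = 1 / 300000 seconds
Delay in ms = 1 * 1000 / 300000
Delay = 0.0033 ms
Rounded to 2 dp = 0.00 ms

0.00


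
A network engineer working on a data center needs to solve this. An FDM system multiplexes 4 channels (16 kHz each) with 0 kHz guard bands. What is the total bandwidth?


Given: 4 channels, 16 kHz each, guard = 0 kHz
Channel bandwidth = 4 * 16 = 64 kHz
Guard bands = 3 gaps * 0 kHz = 0 kHz
Total = 64 + 0 = 64 kHz

64


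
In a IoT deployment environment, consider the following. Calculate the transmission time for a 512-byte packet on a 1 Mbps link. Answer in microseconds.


Given: packet = 512 bytes, bandwidth = 1 Mbps
Packet in bits = 512 * 8 = 4096 bits
Bandwidth = 1 * 10^6 = 1000000 bps
Time = 4096 / 1000000 seconds
Time in us = 4096 * 10^6 / 1000000 = 4096

4096


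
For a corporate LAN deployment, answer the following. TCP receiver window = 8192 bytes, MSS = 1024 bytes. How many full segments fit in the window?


Given: RWND = 8192 bytes, MSS = 1024 bytes
Full segments = floor(RWND / MSS)
Full segments = floor(8192 / 1024)
Full segments = floor(8.0) = 8

8


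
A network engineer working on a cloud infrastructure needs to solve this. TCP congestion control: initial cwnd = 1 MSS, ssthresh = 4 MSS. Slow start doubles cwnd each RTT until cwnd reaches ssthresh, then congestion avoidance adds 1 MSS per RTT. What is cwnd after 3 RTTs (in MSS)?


RTT 0: cwnd = 1 MSS (initial)
RTT 1: cwnd = 2 MSS (slow start, doubled)
RTT 2: cwnd = 4 MSS (slow start, doubled)
RTT 3: cwnd = 5 MSS (congestion avoidance, +1)

5


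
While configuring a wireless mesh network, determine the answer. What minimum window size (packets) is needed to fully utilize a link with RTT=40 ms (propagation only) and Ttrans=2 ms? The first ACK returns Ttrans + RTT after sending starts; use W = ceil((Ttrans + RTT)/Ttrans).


Given: Ttrans = 2 ms, RTT = 40 ms (= 2 * Tprop, Tprop = 20 ms)
Time until first ACK returns = Ttrans + RTT = 2 + 40 = 42 ms
Need W * Ttrans >= Ttrans + RTT  ->  W >= (Ttrans + RTT) / Ttrans
(Ttrans + RTT) / Ttrans = 42 / 2 = 21
W_min = ceil(21) = 21

21


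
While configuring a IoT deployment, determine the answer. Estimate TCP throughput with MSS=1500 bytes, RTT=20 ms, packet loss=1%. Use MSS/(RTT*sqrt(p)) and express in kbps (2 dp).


Given: MSS = 1500 bytes, RTT = 20 ms, loss = 1%
RTT in seconds = 20 / 1000 = 0.02
Loss rate = 1% = 0.01
sqrt(loss) = sqrt(0.01) = 0.1
Throughput (bytes/s) = 1500 / (0.02 * 0.1) = 750000.0000
Throughput (kbps) = 750000.0000 * 8 / 1000 = 6000.000000 -> 6000.00 kbps (2 dp)

6000.00


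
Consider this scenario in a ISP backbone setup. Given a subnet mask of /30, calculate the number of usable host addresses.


Given: subnet mask /30
Host bits = 32 - 30 = 2
Total addresses = 2^2 = 4
Usable hosts = 4 - 2 (network + broadcast) = 2

2


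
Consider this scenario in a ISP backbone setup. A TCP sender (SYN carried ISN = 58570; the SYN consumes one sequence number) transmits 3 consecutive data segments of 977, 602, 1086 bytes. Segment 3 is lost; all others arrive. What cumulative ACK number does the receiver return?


SYN uses sequence number 58570; first data byte = ISN + 1 = 58571.
Segment 1: SEQ = 58571, len = 977 B, covers [58571, 59547]
Segment 2: SEQ = 59548, len = 602 B, covers [59548, 60149]
Segment 3: SEQ = 60150, len = 1086 B, covers [60150, 61235] [LOST]
In-order data received: bytes [58571, 60149] (segments 1..2).
Segment 3 missing -> gap begins at byte 60150.
Cumulative ACK = next expected in-order byte = 58571 + 977 + 602 = 60150

60150


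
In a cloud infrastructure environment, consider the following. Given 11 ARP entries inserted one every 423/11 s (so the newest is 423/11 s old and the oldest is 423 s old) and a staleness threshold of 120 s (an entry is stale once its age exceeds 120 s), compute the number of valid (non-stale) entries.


Ages are k * 423/11 s for k = 1..11 (spacing = 38.4545 s).
Entry k is valid iff k * 423/11 <= 120 iff k <= 11 * 120 / 423 = 3.1206
n_valid = floor(3.1206) = 3
(n_stale = 11 - 3 = 8)

3


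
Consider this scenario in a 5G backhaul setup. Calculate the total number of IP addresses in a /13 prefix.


Given: CIDR prefix /13
Host bits = 32 - 13 = 19
Total addresses = 2^19 = 524288

524288


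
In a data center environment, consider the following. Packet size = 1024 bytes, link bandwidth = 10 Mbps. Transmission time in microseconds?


Given: packet = 1024 bytes, bandwidth = 10 Mbps
Packet in bits = 1024 * 8 = 8192 bits
Bandwidth = 10 * 10^6 = 10000000 bps
Time = 8192 / 10000000 seconds
Time in us = 8192 * 10^6 / 10000000 = 819.2

819.2


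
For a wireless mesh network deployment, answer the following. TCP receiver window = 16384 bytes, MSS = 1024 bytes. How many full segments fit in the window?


Given: RWND = 16384 bytes, MSS = 1024 bytes
Full segments = floor(RWND / MSS)
Full segments = floor(16384 / 1024)
Full segments = floor(16.0) = 16

16


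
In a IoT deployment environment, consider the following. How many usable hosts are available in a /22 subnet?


Given: subnet mask /22
Host bits = 32 - 22 = 10
Total addresses = 2^10 = 1024
Usable hosts = 1024 - 2 (network + broadcast) = 1022

1022


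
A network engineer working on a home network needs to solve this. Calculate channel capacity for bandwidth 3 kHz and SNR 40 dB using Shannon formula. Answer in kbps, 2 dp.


Given: B = 3 kHz, SNR = 40 dB
SNR linear = 10^(40/10) = 10000
1 + SNR = 10001
log2(10001) = 13.2878566418
C = 3 * 1000 * 13.2878566418 = 39863.5699 bps
C = 39.863570 kbps -> 39.86 kbps (2 dp)

39.86


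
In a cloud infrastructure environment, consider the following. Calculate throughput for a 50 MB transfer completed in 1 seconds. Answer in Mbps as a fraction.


Given: file = 50 MB, time = 1 s
File in Mb = 50 * 8 = 400 Mb
Throughput = 400 / 1 Mbps
Throughput = 400 Mbps

400


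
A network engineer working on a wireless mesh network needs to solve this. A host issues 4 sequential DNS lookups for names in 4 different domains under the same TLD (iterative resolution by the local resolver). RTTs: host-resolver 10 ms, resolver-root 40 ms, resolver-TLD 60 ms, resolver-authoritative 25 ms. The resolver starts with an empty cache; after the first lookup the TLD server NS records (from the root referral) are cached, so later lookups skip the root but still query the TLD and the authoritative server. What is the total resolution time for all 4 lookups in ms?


Lookup 1 (cold cache): local + root + TLD + auth = 10 + 40 + 60 + 25 = 135 ms
Lookups 2..4 (TLD NS cached -> skip root; new domain -> still ask TLD and auth): local + TLD + auth = 10 + 60 + 25 = 95 ms each
Remaining 3 lookups: 3 * 95 = 285 ms
Total = 135 + 285 = 420 ms

420


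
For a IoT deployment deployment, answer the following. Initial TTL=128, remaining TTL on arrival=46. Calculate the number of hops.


Given: initial TTL = 128, received TTL = 46
Hops = initial TTL - received TTL
Hops = 128 - 46 = 82

82


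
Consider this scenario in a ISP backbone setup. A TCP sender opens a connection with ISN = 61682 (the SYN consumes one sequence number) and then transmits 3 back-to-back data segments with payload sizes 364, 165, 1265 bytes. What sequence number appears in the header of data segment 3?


The SYN occupies sequence number ISN = 61682, so the first data byte is ISN + 1 = 61683.
SEQ of data segment i = (ISN + 1) + sum of payload sizes of segments 1..i-1.
Segment 1: SEQ = 61683, payload = 364 bytes
Segment 2: SEQ = 62047, payload = 165 bytes
Segment 3: SEQ = 62212, payload = 1265 bytes
SEQ of segment 3 = 61683 + 364 + 165 = 62212

62212


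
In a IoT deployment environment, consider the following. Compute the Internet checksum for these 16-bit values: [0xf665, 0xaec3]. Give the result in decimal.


Given words: [0xf665, 0xaec3]
Step 1: Sum all words
Raw sum = 63077 + 44739 = 107816
Step 2: Fold carry: (42280 + 1) = 42281
One's complement = ~42281 & 0xFFFF = 23254

23254


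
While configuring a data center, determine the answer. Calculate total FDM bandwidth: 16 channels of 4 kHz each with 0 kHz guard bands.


Given: 16 channels, 4 kHz each, guard = 0 kHz
Channel bandwidth = 16 * 4 = 64 kHz
Guard bands = 15 gaps * 0 kHz = 0 kHz
Total = 64 + 0 = 64 kHz

64


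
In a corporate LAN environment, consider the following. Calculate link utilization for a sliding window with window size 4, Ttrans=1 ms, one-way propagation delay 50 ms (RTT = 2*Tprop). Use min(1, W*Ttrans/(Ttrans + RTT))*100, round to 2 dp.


Given: W = 4, Ttrans = 1 ms, RTT = 100 ms (= 2 * Tprop, Tprop = 50 ms)
Cycle time = Ttrans + RTT = 1 + 100 = 101 ms (first packet sent until its ACK returns)
W * Ttrans = 4 * 1 = 4 ms of sending per cycle
W * Ttrans / (Ttrans + RTT) = 4 / 101 = 0.039604
U = min(1, 0.039604) = 0.039604
U% = 3.96%

3.96


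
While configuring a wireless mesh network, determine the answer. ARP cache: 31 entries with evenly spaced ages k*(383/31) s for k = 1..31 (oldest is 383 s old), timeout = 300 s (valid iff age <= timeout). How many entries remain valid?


Ages are k * 383/31 s for k = 1..31 (spacing = 12.3548 s).
Entry k is valid iff k * 383/31 <= 300 iff k <= 31 * 300 / 383 = 24.2820
n_valid = floor(24.2820) = 24
(n_stale = 31 - 24 = 7)

24


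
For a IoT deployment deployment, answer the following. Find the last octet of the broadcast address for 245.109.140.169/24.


Given: IP = 245.109.140.169, prefix = /24
Host bits = 32 - 24 = 8
Network last octet = 169 AND mask = 0
Host part size = 2^8 - 1 = 255
Broadcast last octet = 0 OR 255 = 255

255


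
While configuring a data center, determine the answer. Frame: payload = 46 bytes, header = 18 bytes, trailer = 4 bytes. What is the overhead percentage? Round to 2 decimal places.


Given: payload = 46 B, header = 18 B, trailer = 4 B
Overhead bytes = header + trailer = 18 + 4 = 22
Total frame = payload + overhead = 46 + 22 = 68
Overhead % = 22 / 68 * 100 = 32.3529% -> 32.35% (2 dp)

32.35


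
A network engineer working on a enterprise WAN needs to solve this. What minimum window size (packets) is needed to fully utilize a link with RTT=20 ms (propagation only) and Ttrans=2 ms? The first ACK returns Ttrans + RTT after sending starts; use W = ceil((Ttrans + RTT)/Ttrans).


Given: Ttrans = 2 ms, RTT = 20 ms (= 2 * Tprop, Tprop = 10 ms)
Time until first ACK returns = Ttrans + RTT = 2 + 20 = 22 ms
Need W * Ttrans >= Ttrans + RTT  ->  W >= (Ttrans + RTT) / Ttrans
(Ttrans + RTT) / Ttrans = 22 / 2 = 11
W_min = ceil(11) = 11

11


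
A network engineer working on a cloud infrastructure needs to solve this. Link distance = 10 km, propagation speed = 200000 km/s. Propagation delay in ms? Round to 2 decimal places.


Given: distance = 10 km, speed = 200000 km/s
Delay = distance / speed = 10 / 200000 seconds
Delay in ms = 10 * 1000 / 200000
Delay = 0.0500 ms
Rounded to 2 dp = 0.05 ms

0.05


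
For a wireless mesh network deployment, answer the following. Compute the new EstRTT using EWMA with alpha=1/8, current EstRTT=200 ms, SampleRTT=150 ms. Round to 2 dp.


Given: EstRTT = 200 ms, SampleRTT = 150 ms, alpha = 1/8
New EstRTT = (1 - alpha) * EstRTT + alpha * SampleRTT
(7/8) * 200 = 175
(1/8) * 150 = 18.75
New EstRTT = 175 + 18.75 = 193.75 ms -> 193.75 ms (2 dp)

193.75


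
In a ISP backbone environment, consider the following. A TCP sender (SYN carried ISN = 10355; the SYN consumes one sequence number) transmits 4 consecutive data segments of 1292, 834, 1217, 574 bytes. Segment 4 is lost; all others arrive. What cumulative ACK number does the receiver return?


SYN uses sequence number 10355; first data byte = ISN + 1 = 10356.
Segment 1: SEQ = 10356, len = 1292 B, covers [10356, 11647]
Segment 2: SEQ = 11648, len = 834 B, covers [11648, 12481]
Segment 3: SEQ = 12482, len = 1217 B, covers [12482, 13698]
Segment 4: SEQ = 13699, len = 574 B, covers [13699, 14272] [LOST]
In-order data received: bytes [10356, 13698] (segments 1..3).
Segment 4 missing -> gap begins at byte 13699.
Cumulative ACK = next expected in-order byte = 10356 + 1292 + 834 + 1217 = 13699

13699


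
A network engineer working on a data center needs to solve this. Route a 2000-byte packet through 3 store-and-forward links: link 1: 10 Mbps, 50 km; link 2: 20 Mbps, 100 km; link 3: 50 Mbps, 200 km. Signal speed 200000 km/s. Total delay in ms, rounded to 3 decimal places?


Packet = 2000 bytes = 16000 bits. Store-and-forward: sum (t_trans + t_prop) per link.
Link 1: t_trans = 16000/(10*10^6) s = 1.6000 ms; t_prop = 50/200000 s = 0.2500 ms; subtotal = 1.8500 ms
Link 2: t_trans = 16000/(20*10^6) s = 0.8000 ms; t_prop = 100/200000 s = 0.5000 ms; subtotal = 1.3000 ms
Link 3: t_trans = 16000/(50*10^6) s = 0.3200 ms; t_prop = 200/200000 s = 1.0000 ms; subtotal = 1.3200 ms
End-to-end = 1.8500 + 1.3000 + 1.3200 = 4.4700 ms -> 4.470 ms (3 dp)

4.470
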